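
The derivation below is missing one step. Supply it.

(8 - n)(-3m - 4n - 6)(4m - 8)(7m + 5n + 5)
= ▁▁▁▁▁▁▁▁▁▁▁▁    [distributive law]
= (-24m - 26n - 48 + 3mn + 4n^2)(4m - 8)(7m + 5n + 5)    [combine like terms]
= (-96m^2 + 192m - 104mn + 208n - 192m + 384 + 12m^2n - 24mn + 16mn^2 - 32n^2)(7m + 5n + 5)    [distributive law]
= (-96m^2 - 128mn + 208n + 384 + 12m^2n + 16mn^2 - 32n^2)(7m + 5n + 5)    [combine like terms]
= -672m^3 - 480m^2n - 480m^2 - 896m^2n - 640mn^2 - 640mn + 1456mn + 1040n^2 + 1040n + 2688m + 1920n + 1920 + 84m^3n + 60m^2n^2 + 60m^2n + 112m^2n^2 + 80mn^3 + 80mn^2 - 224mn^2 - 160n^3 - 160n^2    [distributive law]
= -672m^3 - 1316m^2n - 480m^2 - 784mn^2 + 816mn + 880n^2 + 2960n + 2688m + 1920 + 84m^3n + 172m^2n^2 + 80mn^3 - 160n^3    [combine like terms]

By distributive law:

(-24m - 32n - 48 + 3mn + 4n^2 + 6n)(4m - 8)(7m + 5n + 5)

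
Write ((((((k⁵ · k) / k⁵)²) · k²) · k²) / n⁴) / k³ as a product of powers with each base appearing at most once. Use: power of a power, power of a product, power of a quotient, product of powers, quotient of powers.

k³n⁻⁴

((((((k⁵ · k) / k⁵)²) · k²) · k²) / n⁴) / k³
= ((((((k⁵ · k)²) / ((k⁵)²)) · k²) · k²) / n⁴) / k³    [power of a quotient]
= (((((((k⁵)²) · (k²)) / ((k⁵)²)) · k²) · k²) / n⁴) / k³    [power of a product]
= (((((k¹⁰ · (k²)) / ((k⁵)²)) · k²) · k²) / n⁴) / k³    [power of a power]
= ((((k¹² / ((k⁵)²)) · k²) · k²) / n⁴) / k³    [product of powers]
= ((((k¹² / k¹⁰) · k²) · k²) / n⁴) / k³    [power of a power]
= (((k² · k²) · k²) / n⁴) / k³    [quotient of powers]
= ((k⁴ · k²) / n⁴) / k³    [product of powers]
= (k⁶ / n⁴) / k³    [product of powers]
= k³n⁻⁴    [quotient of powers]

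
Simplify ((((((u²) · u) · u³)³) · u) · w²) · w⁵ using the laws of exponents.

u¹⁹w⁷

((((((u²) · u) · u³)³) · u) · w²) · w⁵
= ((((((u²) · u)³) · ((u³)³)) · u) · w²) · w⁵    [power of a product]
= ((((((u²)³) · (u³)) · ((u³)³)) · u) · w²) · w⁵    [power of a product]
= (((((u⁶) · (u³)) · ((u³)³)) · u) · w²) · w⁵    [power of a power]
= (((u⁹ · ((u³)³)) · u) · w²) · w⁵    [product of powers]
= (((u⁹ · u⁹) · u) · w²) · w⁵    [power of a power]
= ((u¹⁸ · u) · w²) · w⁵    [product of powers]
= (u¹⁹ · w²) · w⁵    [product of powers]
= u¹⁹w⁷    [product of powers]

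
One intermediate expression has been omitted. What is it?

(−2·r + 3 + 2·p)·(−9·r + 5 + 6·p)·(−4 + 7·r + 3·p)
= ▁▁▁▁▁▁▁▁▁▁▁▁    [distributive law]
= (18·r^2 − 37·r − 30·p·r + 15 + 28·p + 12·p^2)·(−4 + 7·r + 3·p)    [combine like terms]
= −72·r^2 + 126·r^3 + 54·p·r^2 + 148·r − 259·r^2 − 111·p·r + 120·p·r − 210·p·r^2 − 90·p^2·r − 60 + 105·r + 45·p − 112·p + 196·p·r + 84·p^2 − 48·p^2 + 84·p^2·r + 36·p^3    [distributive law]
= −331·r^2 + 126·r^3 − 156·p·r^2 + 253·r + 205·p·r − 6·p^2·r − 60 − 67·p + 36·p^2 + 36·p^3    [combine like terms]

By distributive law:

(18·r^2 − 10·r − 12·p·r − 27·r + 15 + 18·p − 18·p·r + 10·p + 12·p^2)·(−4 + 7·r + 3·p)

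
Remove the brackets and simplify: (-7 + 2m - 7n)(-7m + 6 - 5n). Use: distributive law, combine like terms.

61m - 42 - 7n - 14m^2 + 39mn + 35n^2

(-7 + 2m - 7n)(-7m + 6 - 5n)
= 49m - 42 + 35n - 14m^2 + 12m - 10mn + 49mn - 42n + 35n^2    [distributive law]
= 61m - 42 - 7n - 14m^2 + 39mn + 35n^2    [combine like terms]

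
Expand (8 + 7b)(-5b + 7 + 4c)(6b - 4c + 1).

19b^2 + 184bc + 345b - 192c + 56 - 128c^2 - 210b^3 + 308b^2c - 112bc^2

(8 + 7b)(-5b + 7 + 4c)(6b - 4c + 1)
= (-40b + 56 + 32c - 35b^2 + 49b + 28bc)(6b - 4c + 1)    [distributive law]
= (9b + 56 + 32c - 35b^2 + 28bc)(6b - 4c + 1)    [combine like terms]
= 54b^2 - 36bc + 9b + 336b - 224c + 56 + 192bc - 128c^2 + 32c - 210b^3 + 140b^2c - 35b^2 + 168b^2c - 112bc^2 + 28bc    [distributive law]
= 19b^2 + 184bc + 345b - 192c + 56 - 128c^2 - 210b^3 + 308b^2c - 112bc^2    [combine like terms]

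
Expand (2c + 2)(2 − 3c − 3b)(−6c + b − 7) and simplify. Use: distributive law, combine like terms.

54c² + 76bc − 10c + 36c³ + 30bc² − 6b²c + 46b − 28 − 6b²

(2c + 2)(2 − 3c − 3b)(−6c + b − 7)
= (4c − 6c² − 6bc + 4 − 6c − 6b)(−6c + b − 7)    [distributive law]
= (−2c − 6c² − 6bc + 4 − 6b)(−6c + b − 7)    [combine like terms]
= 12c² − 2bc + 14c + 36c³ − 6bc² + 42c² + 36bc² − 6b²c + 42bc − 24c + 4b − 28 + 36bc − 6b² + 42b    [distributive law]
= 54c² + 76bc − 10c + 36c³ + 30bc² − 6b²c + 46b − 28 − 6b²    [combine like terms]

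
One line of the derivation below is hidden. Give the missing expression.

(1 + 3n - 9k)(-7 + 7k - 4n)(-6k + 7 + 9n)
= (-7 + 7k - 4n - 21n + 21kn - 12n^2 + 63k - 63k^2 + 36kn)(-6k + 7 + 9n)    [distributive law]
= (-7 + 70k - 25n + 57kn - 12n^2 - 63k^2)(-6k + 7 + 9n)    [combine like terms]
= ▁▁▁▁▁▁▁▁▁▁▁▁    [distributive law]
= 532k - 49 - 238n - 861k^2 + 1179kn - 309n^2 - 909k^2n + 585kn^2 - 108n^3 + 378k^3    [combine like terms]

By distributive law:

42k - 49 - 63n - 420k^2 + 490k + 630kn + 150kn - 175n - 225n^2 - 342k^2n + 399kn + 513kn^2 + 72kn^2 - 84n^2 - 108n^3 + 378k^3 - 441k^2 - 567k^2n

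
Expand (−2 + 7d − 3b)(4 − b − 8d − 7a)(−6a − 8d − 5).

−22a − 156d + 40 − 45ab − 5bd + 50b − 131ad − 72d^2 − 84a^2 − 270abd − 136bd^2 + 728ad^2 + 448d^3 + 294a^2d − 18ab^2 − 24b^2d − 15b^2 − 126a^2b

(−2 + 7d − 3b)(4 − b − 8d − 7a)(−6a − 8d − 5)
= (−8 + 2b + 16d + 14a + 28d − 7bd − 56d^2 − 49ad − 12b + 3b^2 + 24bd + 21ab)(−6a − 8d − 5)    [distributive law]
= (−8 − 10b + 44d + 14a + 17bd − 56d^2 − 49ad + 3b^2 + 21ab)(−6a − 8d − 5)    [combine like terms]
= 48a + 64d + 40 + 60ab + 80bd + 50b − 264ad − 352d^2 − 220d − 84a^2 − 112ad − 70a − 102abd − 136bd^2 − 85bd + 336ad^2 + 448d^3 + 280d^2 + 294a^2d + 392ad^2 + 245ad − 18ab^2 − 24b^2d − 15b^2 − 126a^2b − 168abd − 105ab    [distributive law]
= −22a − 156d + 40 − 45ab − 5bd + 50b − 131ad − 72d^2 − 84a^2 − 270abd − 136bd^2 + 728ad^2 + 448d^3 + 294a^2d − 18ab^2 − 24b^2d − 15b^2 − 126a^2b    [combine like terms]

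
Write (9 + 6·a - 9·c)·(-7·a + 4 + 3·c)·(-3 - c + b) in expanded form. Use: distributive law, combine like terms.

117·a - 204·a·c - 39·a·b - 108 - 9·c + 36·b + 90·c^2 - 9·b·c + 126·a^2 + 42·a^2·c - 42·a^2·b - 81·a·c^2 + 81·a·b·c + 27·c^3 - 27·b·c^2

(9 + 6·a - 9·c)·(-7·a + 4 + 3·c)·(-3 - c + b)
= (-63·a + 36 + 27·c - 42·a^2 + 24·a + 18·a·c + 63·a·c - 36·c - 27·c^2)·(-3 - c + b)    [distributive law]
= (-39·a + 36 - 9·c - 42·a^2 + 81·a·c - 27·c^2)·(-3 - c + b)    [combine like terms]
= 117·a + 39·a·c - 39·a·b - 108 - 36·c + 36·b + 27·c + 9·c^2 - 9·b·c + 126·a^2 + 42·a^2·c - 42·a^2·b - 243·a·c - 81·a·c^2 + 81·a·b·c + 81·c^2 + 27·c^3 - 27·b·c^2    [distributive law]
= 117·a - 204·a·c - 39·a·b - 108 - 9·c + 36·b + 90·c^2 - 9·b·c + 126·a^2 + 42·a^2·c - 42·a^2·b - 81·a·c^2 + 81·a·b·c + 27·c^3 - 27·b·c^2    [combine like terms]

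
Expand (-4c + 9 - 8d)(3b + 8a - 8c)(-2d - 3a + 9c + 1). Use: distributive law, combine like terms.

-192bcd + 36abc - 108bc^2 + 231bc - 704acd + 96a^2c - 384ac^2 + 832ac + 512c^2d + 288c^3 - 616c^2 - 78bd - 81ab + 27b - 208ad - 216a^2 + 72a + 208cd - 72c + 48bd^2 + 72abd + 128ad^2 + 192a^2d - 128cd^2

(-4c + 9 - 8d)(3b + 8a - 8c)(-2d - 3a + 9c + 1)
= (-12bc - 32ac + 32c^2 + 27b + 72a - 72c - 24bd - 64ad + 64cd)(-2d - 3a + 9c + 1)    [distributive law]
= 24bcd + 36abc - 108bc^2 - 12bc + 64acd + 96a^2c - 288ac^2 - 32ac - 64c^2d - 96ac^2 + 288c^3 + 32c^2 - 54bd - 81ab + 243bc + 27b - 144ad - 216a^2 + 648ac + 72a + 144cd + 216ac - 648c^2 - 72c + 48bd^2 + 72abd - 216bcd - 24bd + 128ad^2 + 192a^2d - 576acd - 64ad - 128cd^2 - 192acd + 576c^2d + 64cd    [distributive law]
= -192bcd + 36abc - 108bc^2 + 231bc - 704acd + 96a^2c - 384ac^2 + 832ac + 512c^2d + 288c^3 - 616c^2 - 78bd - 81ab + 27b - 208ad - 216a^2 + 72a + 208cd - 72c + 48bd^2 + 72abd + 128ad^2 + 192a^2d - 128cd^2    [combine like terms]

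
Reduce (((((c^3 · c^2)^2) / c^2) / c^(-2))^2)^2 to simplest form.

(((((c^3 · c^2)^2) / c^2) / c^(-2))^2)^2
= ((((c^3 · c^2)^2) / c^2) / c^(-2))^4    [power of a power]
= ((((c^3 · c^2)^2) / c^2)^4) / ((c^(-2))^4)    [power of a quotient]
= ((((c^3 · c^2)^2)^4) / ((c^2)^4)) / ((c^(-2))^4)    [power of a quotient]
= (((c^3 · c^2)^8) / ((c^2)^4)) / ((c^(-2))^4)    [power of a power]
= ((((c^3)^8) · ((c^2)^8)) / ((c^2)^4)) / ((c^(-2))^4)    [power of a product]
= ((c^24 · ((c^2)^8)) / ((c^2)^4)) / ((c^(-2))^4)    [power of a power]
= ((c^24 · c^16) / ((c^2)^4)) / ((c^(-2))^4)    [power of a power]
= (c^40 / ((c^2)^4)) / ((c^(-2))^4)    [product of powers]
= (c^40 / c^8) / ((c^(-2))^4)    [power of a power]
= c^32 / ((c^(-2))^4)    [quotient of powers]
= c^32 / c^(-8)    [power of a power]
= c^40    [quotient of powers]

c^40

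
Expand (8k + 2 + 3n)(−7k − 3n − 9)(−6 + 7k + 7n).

−266k² − 392k³ − 707k²n − 563kn − 378kn² + 390k + 72n − 177n² + 108 − 63n³

(8k + 2 + 3n)(−7k − 3n − 9)(−6 + 7k + 7n)
= (−56k² − 24kn − 72k − 14k − 6n − 18 − 21kn − 9n² − 27n)(−6 + 7k + 7n)    [distributive law]
= (−56k² − 45kn − 86k − 33n − 18 − 9n²)(−6 + 7k + 7n)    [combine like terms]
= 336k² − 392k³ − 392k²n + 270kn − 315k²n − 315kn² + 516k − 602k² − 602kn + 198n − 231kn − 231n² + 108 − 126k − 126n + 54n² − 63kn² − 63n³    [distributive law]
= −266k² − 392k³ − 707k²n − 563kn − 378kn² + 390k + 72n − 177n² + 108 − 63n³    [combine like terms]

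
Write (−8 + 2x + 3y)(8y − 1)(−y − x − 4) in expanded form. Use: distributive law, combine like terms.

−29y^2 + 5xy + 260y − 32 − 40xy^2 − 16x^2y + 2x^2 − 24y^3

(−8 + 2x + 3y)(8y − 1)(−y − x − 4)
= (−64y + 8 + 16xy − 2x + 24y^2 − 3y)(−y − x − 4)    [distributive law]
= (−67y + 8 + 16xy − 2x + 24y^2)(−y − x − 4)    [combine like terms]
= 67y^2 + 67xy + 268y − 8y − 8x − 32 − 16xy^2 − 16x^2y − 64xy + 2xy + 2x^2 + 8x − 24y^3 − 24xy^2 − 96y^2    [distributive law]
= −29y^2 + 5xy + 260y − 32 − 40xy^2 − 16x^2y + 2x^2 − 24y^3    [combine like terms]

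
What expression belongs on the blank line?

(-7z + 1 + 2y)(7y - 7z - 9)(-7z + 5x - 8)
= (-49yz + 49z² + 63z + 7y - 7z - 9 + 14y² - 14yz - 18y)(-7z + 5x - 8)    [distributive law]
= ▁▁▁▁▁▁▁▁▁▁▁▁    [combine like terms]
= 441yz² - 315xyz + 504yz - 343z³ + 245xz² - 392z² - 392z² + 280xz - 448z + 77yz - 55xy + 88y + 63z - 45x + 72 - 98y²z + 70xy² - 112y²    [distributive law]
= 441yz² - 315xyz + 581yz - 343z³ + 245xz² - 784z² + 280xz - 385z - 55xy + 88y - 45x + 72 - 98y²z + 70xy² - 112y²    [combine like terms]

By combine like terms:

(-63yz + 49z² + 56z - 11y - 9 + 14y²)(-7z + 5x - 8)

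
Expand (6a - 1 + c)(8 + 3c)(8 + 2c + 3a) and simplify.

(6a - 1 + c)(8 + 3c)(8 + 2c + 3a)
= (48a + 18ac - 8 - 3c + 8c + 3c²)(8 + 2c + 3a)    [distributive law]
= (48a + 18ac - 8 + 5c + 3c²)(8 + 2c + 3a)    [combine like terms]
= 384a + 96ac + 144a² + 144ac + 36ac² + 54a²c - 64 - 16c - 24a + 40c + 10c² + 15ac + 24c² + 6c³ + 9ac²    [distributive law]
= 360a + 255ac + 144a² + 45ac² + 54a²c - 64 + 24c + 34c² + 6c³    [combine like terms]

360a + 255ac + 144a² + 45ac² + 54a²c - 64 + 24c + 34c² + 6c³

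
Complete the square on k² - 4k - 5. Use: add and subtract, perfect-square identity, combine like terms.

(k - 2)² - 9

k² - 4k - 5
= k² - 4k + 4 - 4 - 5    [add and subtract 4]
= (k - 2)² - 4 - 5    [perfect-square identity]
= (k - 2)² - 9    [combine constants]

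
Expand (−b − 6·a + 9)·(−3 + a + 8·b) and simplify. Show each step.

(−b − 6·a + 9)·(−3 + a + 8·b)
= 3·b − a·b − 8·b^2 + 18·a − 6·a^2 − 48·a·b − 27 + 9·a + 72·b    [distributive law]
= 75·b − 49·a·b − 8·b^2 + 27·a − 6·a^2 − 27    [combine like terms]

75·b − 49·a·b − 8·b^2 + 27·a − 6·a^2 − 27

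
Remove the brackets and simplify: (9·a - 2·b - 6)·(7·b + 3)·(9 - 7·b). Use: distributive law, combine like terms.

378·a·b - 441·a·b^2 + 243·a + 210·b^2 + 98·b^3 - 306·b - 162

(9·a - 2·b - 6)·(7·b + 3)·(9 - 7·b)
= (63·a·b + 27·a - 14·b^2 - 6·b - 42·b - 18)·(9 - 7·b)    [distributive law]
= (63·a·b + 27·a - 14·b^2 - 48·b - 18)·(9 - 7·b)    [combine like terms]
= 567·a·b - 441·a·b^2 + 243·a - 189·a·b - 126·b^2 + 98·b^3 - 432·b + 336·b^2 - 162 + 126·b    [distributive law]
= 378·a·b - 441·a·b^2 + 243·a + 210·b^2 + 98·b^3 - 306·b - 162    [combine like terms]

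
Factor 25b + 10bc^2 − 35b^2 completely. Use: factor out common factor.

25b + 10bc^2 − 35b^2
= 5(5b + 2bc^2 − 7b^2)    [factor out 5]
= 5b(5 + 2c^2 − 7b)    [factor out b]

5b(5 + 2c^2 − 7b)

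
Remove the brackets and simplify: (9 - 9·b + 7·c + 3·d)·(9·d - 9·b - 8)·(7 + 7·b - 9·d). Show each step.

1047·d - 276·b·d - 324·d^2 - 567·b + 504·b^2 - 504 - 1485·b^2·d + 1161·b·d^2 + 567·b^3 + 945·c·d + 1008·b·c·d - 567·c·d^2 - 833·b·c - 441·b^2·c - 392·c - 243·d^3

(9 - 9·b + 7·c + 3·d)·(9·d - 9·b - 8)·(7 + 7·b - 9·d)
= (81·d - 81·b - 72 - 81·b·d + 81·b^2 + 72·b + 63·c·d - 63·b·c - 56·c + 27·d^2 - 27·b·d - 24·d)·(7 + 7·b - 9·d)    [distributive law]
= (57·d - 9·b - 72 - 108·b·d + 81·b^2 + 63·c·d - 63·b·c - 56·c + 27·d^2)·(7 + 7·b - 9·d)    [combine like terms]
= 399·d + 399·b·d - 513·d^2 - 63·b - 63·b^2 + 81·b·d - 504 - 504·b + 648·d - 756·b·d - 756·b^2·d + 972·b·d^2 + 567·b^2 + 567·b^3 - 729·b^2·d + 441·c·d + 441·b·c·d - 567·c·d^2 - 441·b·c - 441·b^2·c + 567·b·c·d - 392·c - 392·b·c + 504·c·d + 189·d^2 + 189·b·d^2 - 243·d^3    [distributive law]
= 1047·d - 276·b·d - 324·d^2 - 567·b + 504·b^2 - 504 - 1485·b^2·d + 1161·b·d^2 + 567·b^3 + 945·c·d + 1008·b·c·d - 567·c·d^2 - 833·b·c - 441·b^2·c - 392·c - 243·d^3    [combine like terms]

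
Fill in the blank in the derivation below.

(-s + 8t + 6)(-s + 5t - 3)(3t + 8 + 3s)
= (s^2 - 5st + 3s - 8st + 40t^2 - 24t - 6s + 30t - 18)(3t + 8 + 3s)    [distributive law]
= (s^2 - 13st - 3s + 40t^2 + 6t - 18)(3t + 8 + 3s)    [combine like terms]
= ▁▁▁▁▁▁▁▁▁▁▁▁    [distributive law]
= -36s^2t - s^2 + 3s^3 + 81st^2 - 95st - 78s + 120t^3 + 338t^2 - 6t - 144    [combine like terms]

By distributive law:

3s^2t + 8s^2 + 3s^3 - 39st^2 - 104st - 39s^2t - 9st - 24s - 9s^2 + 120t^3 + 320t^2 + 120st^2 + 18t^2 + 48t + 18st - 54t - 144 - 54s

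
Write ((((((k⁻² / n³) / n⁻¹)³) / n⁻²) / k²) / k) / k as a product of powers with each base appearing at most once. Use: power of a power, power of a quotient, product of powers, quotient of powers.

((((((k⁻² / n³) / n⁻¹)³) / n⁻²) / k²) / k) / k
= ((((((k⁻² / n³)³) / ((n⁻¹)³)) / n⁻²) / k²) / k) / k    [power of a quotient]
= (((((((k⁻²)³) / ((n³)³)) / ((n⁻¹)³)) / n⁻²) / k²) / k) / k    [power of a quotient]
= (((((k⁻⁶ / ((n³)³)) / ((n⁻¹)³)) / n⁻²) / k²) / k) / k    [power of a power]
= (((((k⁻⁶ / n⁹) / ((n⁻¹)³)) / n⁻²) / k²) / k) / k    [power of a power]
= (((((k⁻⁶ / n⁹) / n⁻³) / n⁻²) / k²) / k) / k    [power of a power]
= k⁻¹⁰n⁻⁴    [quotient of powers; product of powers]

k⁻¹⁰n⁻⁴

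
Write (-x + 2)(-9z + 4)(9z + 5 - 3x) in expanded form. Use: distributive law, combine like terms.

(-x + 2)(-9z + 4)(9z + 5 - 3x)
= (9xz - 4x - 18z + 8)(9z + 5 - 3x)    [distributive law]
= 81xz² + 45xz - 27x²z - 36xz - 20x + 12x² - 162z² - 90z + 54xz + 72z + 40 - 24x    [distributive law]
= 81xz² + 63xz - 27x²z - 44x + 12x² - 162z² - 18z + 40    [combine like terms]

81xz² + 63xz - 27x²z - 44x + 12x² - 162z² - 18z + 40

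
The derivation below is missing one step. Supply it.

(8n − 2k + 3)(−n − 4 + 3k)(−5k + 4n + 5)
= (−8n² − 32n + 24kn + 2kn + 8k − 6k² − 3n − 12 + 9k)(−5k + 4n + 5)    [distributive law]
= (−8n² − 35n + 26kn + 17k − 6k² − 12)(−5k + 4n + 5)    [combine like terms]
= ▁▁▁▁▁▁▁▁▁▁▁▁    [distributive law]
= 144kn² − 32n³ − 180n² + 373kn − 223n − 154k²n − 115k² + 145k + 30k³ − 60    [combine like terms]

After distributive law, the bracketed line is:

40kn² − 32n³ − 40n² + 175kn − 140n² − 175n − 130k²n + 104kn² + 130kn − 85k² + 68kn + 85k + 30k³ − 24k²n − 30k² + 60k − 48n − 60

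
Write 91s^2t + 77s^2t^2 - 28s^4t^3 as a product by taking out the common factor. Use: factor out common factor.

91s^2t + 77s^2t^2 - 28s^4t^3
= 7(13s^2t + 11s^2t^2 - 4s^4t^3)    [factor out 7]
= 7s^2t(13 + 11t - 4s^2t^2)    [factor out s^2t]

7s^2t(13 + 11t - 4s^2t^2)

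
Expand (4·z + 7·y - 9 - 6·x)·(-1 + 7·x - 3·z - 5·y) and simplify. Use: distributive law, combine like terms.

(4·z + 7·y - 9 - 6·x)·(-1 + 7·x - 3·z - 5·y)
= -4·z + 28·x·z - 12·z^2 - 20·y·z - 7·y + 49·x·y - 21·y·z - 35·y^2 + 9 - 63·x + 27·z + 45·y + 6·x - 42·x^2 + 18·x·z + 30·x·y    [distributive law]
= 23·z + 46·x·z - 12·z^2 - 41·y·z + 38·y + 79·x·y - 35·y^2 + 9 - 57·x - 42·x^2    [combine like terms]

23·z + 46·x·z - 12·z^2 - 41·y·z + 38·y + 79·x·y - 35·y^2 + 9 - 57·x - 42·x^2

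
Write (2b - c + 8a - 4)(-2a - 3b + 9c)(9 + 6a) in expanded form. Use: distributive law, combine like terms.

(2b - c + 8a - 4)(-2a - 3b + 9c)(9 + 6a)
= (-4ab - 6b² + 18bc + 2ac + 3bc - 9c² - 16a² - 24ab + 72ac + 8a + 12b - 36c)(9 + 6a)    [distributive law]
= (-28ab - 6b² + 21bc + 74ac - 9c² - 16a² + 8a + 12b - 36c)(9 + 6a)    [combine like terms]
= -252ab - 168a²b - 54b² - 36ab² + 189bc + 126abc + 666ac + 444a²c - 81c² - 54ac² - 144a² - 96a³ + 72a + 48a² + 108b + 72ab - 324c - 216ac    [distributive law]
= -180ab - 168a²b - 54b² - 36ab² + 189bc + 126abc + 450ac + 444a²c - 81c² - 54ac² - 96a² - 96a³ + 72a + 108b - 324c    [combine like terms]

-180ab - 168a²b - 54b² - 36ab² + 189bc + 126abc + 450ac + 444a²c - 81c² - 54ac² - 96a² - 96a³ + 72a + 108b - 324c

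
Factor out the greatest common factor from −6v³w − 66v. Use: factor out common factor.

6v(−v²w − 11)

−6v³w − 66v
= 6(−v³w − 11v)    [factor out 6]
= 6v(−v²w − 11)    [factor out v]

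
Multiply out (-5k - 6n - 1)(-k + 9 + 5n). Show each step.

5k² - 44k - 19kn - 59n - 30n² - 9

(-5k - 6n - 1)(-k + 9 + 5n)
= 5k² - 45k - 25kn + 6kn - 54n - 30n² + k - 9 - 5n    [distributive law]
= 5k² - 44k - 19kn - 59n - 30n² - 9    [combine like terms]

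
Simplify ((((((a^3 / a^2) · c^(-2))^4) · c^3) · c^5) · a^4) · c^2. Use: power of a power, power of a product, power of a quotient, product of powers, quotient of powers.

a^8c^2

((((((a^3 / a^2) · c^(-2))^4) · c^3) · c^5) · a^4) · c^2
= ((((((a^3 / a^2)^4) · ((c^(-2))^4)) · c^3) · c^5) · a^4) · c^2    [power of a product]
= (((((((a^3)^4) / ((a^2)^4)) · ((c^(-2))^4)) · c^3) · c^5) · a^4) · c^2    [power of a quotient]
= (((((a^12 / ((a^2)^4)) · ((c^(-2))^4)) · c^3) · c^5) · a^4) · c^2    [power of a power]
= (((((a^12 / a^8) · ((c^(-2))^4)) · c^3) · c^5) · a^4) · c^2    [power of a power]
= ((((a^4 · ((c^(-2))^4)) · c^3) · c^5) · a^4) · c^2    [quotient of powers]
= ((((a^4 · c^(-8)) · c^3) · c^5) · a^4) · c^2    [power of a power]
= a^8c^2    [product of powers]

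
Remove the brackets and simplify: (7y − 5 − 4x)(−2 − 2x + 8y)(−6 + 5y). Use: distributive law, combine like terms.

(7y − 5 − 4x)(−2 − 2x + 8y)(−6 + 5y)
= (−14y − 14xy + 56y^2 + 10 + 10x − 40y + 8x + 8x^2 − 32xy)(−6 + 5y)    [distributive law]
= (−54y − 46xy + 56y^2 + 10 + 18x + 8x^2)(−6 + 5y)    [combine like terms]
= 324y − 270y^2 + 276xy − 230xy^2 − 336y^2 + 280y^3 − 60 + 50y − 108x + 90xy − 48x^2 + 40x^2y    [distributive law]
= 374y − 606y^2 + 366xy − 230xy^2 + 280y^3 − 60 − 108x − 48x^2 + 40x^2y    [combine like terms]

374y − 606y^2 + 366xy − 230xy^2 + 280y^3 − 60 − 108x − 48x^2 + 40x^2y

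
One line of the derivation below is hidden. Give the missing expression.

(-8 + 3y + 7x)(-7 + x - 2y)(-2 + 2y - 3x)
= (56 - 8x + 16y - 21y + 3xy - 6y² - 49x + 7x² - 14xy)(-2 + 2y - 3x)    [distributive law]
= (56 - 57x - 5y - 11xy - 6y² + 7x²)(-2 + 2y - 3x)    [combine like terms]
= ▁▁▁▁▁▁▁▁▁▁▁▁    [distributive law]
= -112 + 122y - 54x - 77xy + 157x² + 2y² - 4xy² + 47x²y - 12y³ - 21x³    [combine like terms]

By distributive law:

-112 + 112y - 168x + 114x - 114xy + 171x² + 10y - 10y² + 15xy + 22xy - 22xy² + 33x²y + 12y² - 12y³ + 18xy² - 14x² + 14x²y - 21x³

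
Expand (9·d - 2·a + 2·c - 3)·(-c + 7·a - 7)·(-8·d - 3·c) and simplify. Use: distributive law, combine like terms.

(9·d - 2·a + 2·c - 3)·(-c + 7·a - 7)·(-8·d - 3·c)
= (-9·c·d + 63·a·d - 63·d + 2·a·c - 14·a^2 + 14·a - 2·c^2 + 14·a·c - 14·c + 3·c - 21·a + 21)·(-8·d - 3·c)    [distributive law]
= (-9·c·d + 63·a·d - 63·d + 16·a·c - 14·a^2 - 7·a - 2·c^2 - 11·c + 21)·(-8·d - 3·c)    [combine like terms]
= 72·c·d^2 + 27·c^2·d - 504·a·d^2 - 189·a·c·d + 504·d^2 + 189·c·d - 128·a·c·d - 48·a·c^2 + 112·a^2·d + 42·a^2·c + 56·a·d + 21·a·c + 16·c^2·d + 6·c^3 + 88·c·d + 33·c^2 - 168·d - 63·c    [distributive law]
= 72·c·d^2 + 43·c^2·d - 504·a·d^2 - 317·a·c·d + 504·d^2 + 277·c·d - 48·a·c^2 + 112·a^2·d + 42·a^2·c + 56·a·d + 21·a·c + 6·c^3 + 33·c^2 - 168·d - 63·c    [combine like terms]

72·c·d^2 + 43·c^2·d - 504·a·d^2 - 317·a·c·d + 504·d^2 + 277·c·d - 48·a·c^2 + 112·a^2·d + 42·a^2·c + 56·a·d + 21·a·c + 6·c^3 + 33·c^2 - 168·d - 63·c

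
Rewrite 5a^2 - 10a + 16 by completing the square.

5a^2 - 10a + 16
= 5(a^2 - 2a) + 16    [factor out 5 from the a-terms]
= 5(a^2 - 2a + 1 - 1) + 16    [add and subtract 1 inside the bracket]
= 5(a - 1)^2 - 5 + 16    [perfect-square identity]
= 5(a - 1)^2 + 11    [combine constants]

5(a - 1)^2 + 11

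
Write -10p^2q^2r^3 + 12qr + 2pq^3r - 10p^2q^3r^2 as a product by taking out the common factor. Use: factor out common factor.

-10p^2q^2r^3 + 12qr + 2pq^3r - 10p^2q^3r^2
= 2(-5p^2q^2r^3 + 6qr + pq^3r - 5p^2q^3r^2)    [factor out 2]
= 2qr(-5p^2qr^2 + 6 + pq^2 - 5p^2q^2r)    [factor out qr]

2qr(-5p^2qr^2 + 6 + pq^2 - 5p^2q^2r)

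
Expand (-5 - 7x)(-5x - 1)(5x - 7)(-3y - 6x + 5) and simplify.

255x^2y + 1385x^3 + 769x^2 + 597xy - 785x + 105y - 175 - 525x^3y - 1050x^4

(-5 - 7x)(-5x - 1)(5x - 7)(-3y - 6x + 5)
= (25x + 5 + 35x^2 + 7x)(5x - 7)(-3y - 6x + 5)    [distributive law]
= (32x + 5 + 35x^2)(5x - 7)(-3y - 6x + 5)    [combine like terms]
= (160x^2 - 224x + 25x - 35 + 175x^3 - 245x^2)(-3y - 6x + 5)    [distributive law]
= (-85x^2 - 199x - 35 + 175x^3)(-3y - 6x + 5)    [combine like terms]
= 255x^2y + 510x^3 - 425x^2 + 597xy + 1194x^2 - 995x + 105y + 210x - 175 - 525x^3y - 1050x^4 + 875x^3    [distributive law]
= 255x^2y + 1385x^3 + 769x^2 + 597xy - 785x + 105y - 175 - 525x^3y - 1050x^4    [combine like terms]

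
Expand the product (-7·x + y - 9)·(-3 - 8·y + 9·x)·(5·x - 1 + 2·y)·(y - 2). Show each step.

(-7·x + y - 9)·(-3 - 8·y + 9·x)·(5·x - 1 + 2·y)·(y - 2)
= (21·x + 56·x·y - 63·x^2 - 3·y - 8·y^2 + 9·x·y + 27 + 72·y - 81·x)·(5·x - 1 + 2·y)·(y - 2)    [distributive law]
= (-60·x + 65·x·y - 63·x^2 + 69·y - 8·y^2 + 27)·(5·x - 1 + 2·y)·(y - 2)    [combine like terms]
= (-300·x^2 + 60·x - 120·x·y + 325·x^2·y - 65·x·y + 130·x·y^2 - 315·x^3 + 63·x^2 - 126·x^2·y + 345·x·y - 69·y + 138·y^2 - 40·x·y^2 + 8·y^2 - 16·y^3 + 135·x - 27 + 54·y)·(y - 2)    [distributive law]
= (-237·x^2 + 195·x + 160·x·y + 199·x^2·y + 90·x·y^2 - 315·x^3 - 15·y + 146·y^2 - 16·y^3 - 27)·(y - 2)    [combine like terms]
= -237·x^2·y + 474·x^2 + 195·x·y - 390·x + 160·x·y^2 - 320·x·y + 199·x^2·y^2 - 398·x^2·y + 90·x·y^3 - 180·x·y^2 - 315·x^3·y + 630·x^3 - 15·y^2 + 30·y + 146·y^3 - 292·y^2 - 16·y^4 + 32·y^3 - 27·y + 54    [distributive law]
= -635·x^2·y + 474·x^2 - 125·x·y - 390·x - 20·x·y^2 + 199·x^2·y^2 + 90·x·y^3 - 315·x^3·y + 630·x^3 - 307·y^2 + 3·y + 178·y^3 - 16·y^4 + 54    [combine like terms]

-635·x^2·y + 474·x^2 - 125·x·y - 390·x - 20·x·y^2 + 199·x^2·y^2 + 90·x·y^3 - 315·x^3·y + 630·x^3 - 307·y^2 + 3·y + 178·y^3 - 16·y^4 + 54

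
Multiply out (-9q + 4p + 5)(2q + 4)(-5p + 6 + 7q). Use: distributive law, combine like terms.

146pq² - 290q² - 126q³ + 290pq - 16q - 40p²q - 80p² - 4p + 120

(-9q + 4p + 5)(2q + 4)(-5p + 6 + 7q)
= (-18q² - 36q + 8pq + 16p + 10q + 20)(-5p + 6 + 7q)    [distributive law]
= (-18q² - 26q + 8pq + 16p + 20)(-5p + 6 + 7q)    [combine like terms]
= 90pq² - 108q² - 126q³ + 130pq - 156q - 182q² - 40p²q + 48pq + 56pq² - 80p² + 96p + 112pq - 100p + 120 + 140q    [distributive law]
= 146pq² - 290q² - 126q³ + 290pq - 16q - 40p²q - 80p² - 4p + 120    [combine like terms]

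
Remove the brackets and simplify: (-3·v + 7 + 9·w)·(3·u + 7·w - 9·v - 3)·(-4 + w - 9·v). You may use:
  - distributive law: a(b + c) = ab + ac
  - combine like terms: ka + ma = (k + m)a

(-3·v + 7 + 9·w)·(3·u + 7·w - 9·v - 3)·(-4 + w - 9·v)
= (-9·u·v - 21·v·w + 27·v^2 + 9·v + 21·u + 49·w - 63·v - 21 + 27·u·w + 63·w^2 - 81·v·w - 27·w)·(-4 + w - 9·v)    [distributive law]
= (-9·u·v - 102·v·w + 27·v^2 - 54·v + 21·u + 22·w - 21 + 27·u·w + 63·w^2)·(-4 + w - 9·v)    [combine like terms]
= 36·u·v - 9·u·v·w + 81·u·v^2 + 408·v·w - 102·v·w^2 + 918·v^2·w - 108·v^2 + 27·v^2·w - 243·v^3 + 216·v - 54·v·w + 486·v^2 - 84·u + 21·u·w - 189·u·v - 88·w + 22·w^2 - 198·v·w + 84 - 21·w + 189·v - 108·u·w + 27·u·w^2 - 243·u·v·w - 252·w^2 + 63·w^3 - 567·v·w^2    [distributive law]
= -153·u·v - 252·u·v·w + 81·u·v^2 + 156·v·w - 669·v·w^2 + 945·v^2·w + 378·v^2 - 243·v^3 + 405·v - 84·u - 87·u·w - 109·w - 230·w^2 + 84 + 27·u·w^2 + 63·w^3    [combine like terms]

-153·u·v - 252·u·v·w + 81·u·v^2 + 156·v·w - 669·v·w^2 + 945·v^2·w + 378·v^2 - 243·v^3 + 405·v - 84·u - 87·u·w - 109·w - 230·w^2 + 84 + 27·u·w^2 + 63·w^3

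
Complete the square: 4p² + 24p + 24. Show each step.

4p² + 24p + 24
= 4(p² + 6p) + 24    [factor out 4 from the p-terms]
= 4(p² + 6p + 9 − 9) + 24    [add and subtract 9 inside the bracket]
= 4(p + 3)² − 36 + 24    [perfect-square identity]
= 4(p + 3)² − 12    [combine constants]

4(p + 3)² − 12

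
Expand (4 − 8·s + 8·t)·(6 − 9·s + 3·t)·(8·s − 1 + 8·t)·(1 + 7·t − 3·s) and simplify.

(4 − 8·s + 8·t)·(6 − 9·s + 3·t)·(8·s − 1 + 8·t)·(1 + 7·t − 3·s)
= (24 − 36·s + 12·t − 48·s + 72·s^2 − 24·s·t + 48·t − 72·s·t + 24·t^2)·(8·s − 1 + 8·t)·(1 + 7·t − 3·s)    [distributive law]
= (24 − 84·s + 60·t + 72·s^2 − 96·s·t + 24·t^2)·(8·s − 1 + 8·t)·(1 + 7·t − 3·s)    [combine like terms]
= (192·s − 24 + 192·t − 672·s^2 + 84·s − 672·s·t + 480·s·t − 60·t + 480·t^2 + 576·s^3 − 72·s^2 + 576·s^2·t − 768·s^2·t + 96·s·t − 768·s·t^2 + 192·s·t^2 − 24·t^2 + 192·t^3)·(1 + 7·t − 3·s)    [distributive law]
= (276·s − 24 + 132·t − 744·s^2 − 96·s·t + 456·t^2 + 576·s^3 − 192·s^2·t − 576·s·t^2 + 192·t^3)·(1 + 7·t − 3·s)    [combine like terms]
= 276·s + 1932·s·t − 828·s^2 − 24 − 168·t + 72·s + 132·t + 924·t^2 − 396·s·t − 744·s^2 − 5208·s^2·t + 2232·s^3 − 96·s·t − 672·s·t^2 + 288·s^2·t + 456·t^2 + 3192·t^3 − 1368·s·t^2 + 576·s^3 + 4032·s^3·t − 1728·s^4 − 192·s^2·t − 1344·s^2·t^2 + 576·s^3·t − 576·s·t^2 − 4032·s·t^3 + 1728·s^2·t^2 + 192·t^3 + 1344·t^4 − 576·s·t^3    [distributive law]
= 348·s + 1440·s·t − 1572·s^2 − 24 − 36·t + 1380·t^2 − 5112·s^2·t + 2808·s^3 − 2616·s·t^2 + 3384·t^3 + 4608·s^3·t − 1728·s^4 + 384·s^2·t^2 − 4608·s·t^3 + 1344·t^4    [combine like terms]

348·s + 1440·s·t − 1572·s^2 − 24 − 36·t + 1380·t^2 − 5112·s^2·t + 2808·s^3 − 2616·s·t^2 + 3384·t^3 + 4608·s^3·t − 1728·s^4 + 384·s^2·t^2 − 4608·s·t^3 + 1344·t^4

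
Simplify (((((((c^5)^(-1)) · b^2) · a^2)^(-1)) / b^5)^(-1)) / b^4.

a^2b^3c^(-5)

(((((((c^5)^(-1)) · b^2) · a^2)^(-1)) / b^5)^(-1)) / b^4
= (((((((c^5)^(-1)) · b^2) · a^2)^(-1))^(-1)) / ((b^5)^(-1))) / b^4    [power of a quotient]
= ((((((c^5)^(-1)) · b^2) · a^2)^1) / ((b^5)^(-1))) / b^4    [power of a power]
= ((((((c^5)^(-1)) · b^2)^1) · ((a^2)^1)) / ((b^5)^(-1))) / b^4    [power of a product]
= ((((((c^5)^(-1))^1) · ((b^2)^1)) · ((a^2)^1)) / ((b^5)^(-1))) / b^4    [power of a product]
= (((((c^5)^(-1)) · ((b^2)^1)) · ((a^2)^1)) / ((b^5)^(-1))) / b^4    [power of a power]
= (((c^(-5) · ((b^2)^1)) · ((a^2)^1)) / ((b^5)^(-1))) / b^4    [power of a power]
= (((c^(-5) · b^2) · ((a^2)^1)) / ((b^5)^(-1))) / b^4    [power of a power]
= (((c^(-5) · b^2) · a^2) / ((b^5)^(-1))) / b^4    [power of a power]
= (((c^(-5) · b^2) · a^2) / b^(-5)) / b^4    [power of a power]
= a^2b^3c^(-5)    [quotient of powers; product of powers]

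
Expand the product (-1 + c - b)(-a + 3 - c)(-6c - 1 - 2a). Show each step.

(-1 + c - b)(-a + 3 - c)(-6c - 1 - 2a)
= (a - 3 + c - ac + 3c - c^2 + ab - 3b + bc)(-6c - 1 - 2a)    [distributive law]
= (a - 3 + 4c - ac - c^2 + ab - 3b + bc)(-6c - 1 - 2a)    [combine like terms]
= -6ac - a - 2a^2 + 18c + 3 + 6a - 24c^2 - 4c - 8ac + 6ac^2 + ac + 2a^2c + 6c^3 + c^2 + 2ac^2 - 6abc - ab - 2a^2b + 18bc + 3b + 6ab - 6bc^2 - bc - 2abc    [distributive law]
= -13ac + 5a - 2a^2 + 14c + 3 - 23c^2 + 8ac^2 + 2a^2c + 6c^3 - 8abc + 5ab - 2a^2b + 17bc + 3b - 6bc^2    [combine like terms]

-13ac + 5a - 2a^2 + 14c + 3 - 23c^2 + 8ac^2 + 2a^2c + 6c^3 - 8abc + 5ab - 2a^2b + 17bc + 3b - 6bc^2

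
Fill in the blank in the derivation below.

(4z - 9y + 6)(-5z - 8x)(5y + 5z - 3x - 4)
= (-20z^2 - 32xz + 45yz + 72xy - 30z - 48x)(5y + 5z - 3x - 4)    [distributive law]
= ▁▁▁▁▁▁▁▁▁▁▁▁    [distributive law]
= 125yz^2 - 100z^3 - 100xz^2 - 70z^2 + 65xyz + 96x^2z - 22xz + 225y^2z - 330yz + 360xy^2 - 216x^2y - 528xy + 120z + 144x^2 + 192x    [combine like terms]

After distributive law, the bracketed line is:

-100yz^2 - 100z^3 + 60xz^2 + 80z^2 - 160xyz - 160xz^2 + 96x^2z + 128xz + 225y^2z + 225yz^2 - 135xyz - 180yz + 360xy^2 + 360xyz - 216x^2y - 288xy - 150yz - 150z^2 + 90xz + 120z - 240xy - 240xz + 144x^2 + 192x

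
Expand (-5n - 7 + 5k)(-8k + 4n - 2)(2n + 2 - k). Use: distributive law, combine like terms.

140kn² + 230kn - 140k²n - 40n³ - 76n² - 8n + 78k - 126k² + 28 + 40k³

(-5n - 7 + 5k)(-8k + 4n - 2)(2n + 2 - k)
= (40kn - 20n² + 10n + 56k - 28n + 14 - 40k² + 20kn - 10k)(2n + 2 - k)    [distributive law]
= (60kn - 20n² - 18n + 46k + 14 - 40k²)(2n + 2 - k)    [combine like terms]
= 120kn² + 120kn - 60k²n - 40n³ - 40n² + 20kn² - 36n² - 36n + 18kn + 92kn + 92k - 46k² + 28n + 28 - 14k - 80k²n - 80k² + 40k³    [distributive law]
= 140kn² + 230kn - 140k²n - 40n³ - 76n² - 8n + 78k - 126k² + 28 + 40k³    [combine like terms]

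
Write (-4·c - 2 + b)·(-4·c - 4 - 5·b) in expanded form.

(-4·c - 2 + b)·(-4·c - 4 - 5·b)
= 16·c^2 + 16·c + 20·b·c + 8·c + 8 + 10·b - 4·b·c - 4·b - 5·b^2    [distributive law]
= 16·c^2 + 24·c + 16·b·c + 8 + 6·b - 5·b^2    [combine like terms]

16·c^2 + 24·c + 16·b·c + 8 + 6·b - 5·b^2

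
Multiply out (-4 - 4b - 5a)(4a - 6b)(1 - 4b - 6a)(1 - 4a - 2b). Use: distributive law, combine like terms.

-16a + 140a^2 - 130ab + 108a^2b + 220ab^2 - 184a^3 + 24b - 120b^2 + 48b^3 + 808a^2b^2 + 784ab^3 - 224a^3b + 192b^4 - 480a^4

(-4 - 4b - 5a)(4a - 6b)(1 - 4b - 6a)(1 - 4a - 2b)
= (-16a + 24b - 16ab + 24b^2 - 20a^2 + 30ab)(1 - 4b - 6a)(1 - 4a - 2b)    [distributive law]
= (-16a + 24b + 14ab + 24b^2 - 20a^2)(1 - 4b - 6a)(1 - 4a - 2b)    [combine like terms]
= (-16a + 64ab + 96a^2 + 24b - 96b^2 - 144ab + 14ab - 56ab^2 - 84a^2b + 24b^2 - 96b^3 - 144ab^2 - 20a^2 + 80a^2b + 120a^3)(1 - 4a - 2b)    [distributive law]
= (-16a - 66ab + 76a^2 + 24b - 72b^2 - 200ab^2 - 4a^2b - 96b^3 + 120a^3)(1 - 4a - 2b)    [combine like terms]
= -16a + 64a^2 + 32ab - 66ab + 264a^2b + 132ab^2 + 76a^2 - 304a^3 - 152a^2b + 24b - 96ab - 48b^2 - 72b^2 + 288ab^2 + 144b^3 - 200ab^2 + 800a^2b^2 + 400ab^3 - 4a^2b + 16a^3b + 8a^2b^2 - 96b^3 + 384ab^3 + 192b^4 + 120a^3 - 480a^4 - 240a^3b    [distributive law]
= -16a + 140a^2 - 130ab + 108a^2b + 220ab^2 - 184a^3 + 24b - 120b^2 + 48b^3 + 808a^2b^2 + 784ab^3 - 224a^3b + 192b^4 - 480a^4    [combine like terms]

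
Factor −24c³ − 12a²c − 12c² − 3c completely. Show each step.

3c(−8c² − 4a² − 4c − 1)

−24c³ − 12a²c − 12c² − 3c
= 3(−8c³ − 4a²c − 4c² − c)    [factor out 3]
= 3c(−8c² − 4a² − 4c − 1)    [factor out c]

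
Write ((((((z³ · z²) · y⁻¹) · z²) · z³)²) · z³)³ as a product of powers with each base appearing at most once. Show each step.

((((((z³ · z²) · y⁻¹) · z²) · z³)²) · z³)³
= ((((((z³ · z²) · y⁻¹) · z²) · z³)²)³) · ((z³)³)    [power of a product]
= (((((z³ · z²) · y⁻¹) · z²) · z³)⁶) · ((z³)³)    [power of a power]
= (((((z³ · z²) · y⁻¹) · z²)⁶) · ((z³)⁶)) · ((z³)³)    [power of a product]
= (((((z³ · z²) · y⁻¹)⁶) · ((z²)⁶)) · ((z³)⁶)) · ((z³)³)    [power of a product]
= (((((z³ · z²)⁶) · ((y⁻¹)⁶)) · ((z²)⁶)) · ((z³)⁶)) · ((z³)³)    [power of a product]
= ((((((z³)⁶) · ((z²)⁶)) · ((y⁻¹)⁶)) · ((z²)⁶)) · ((z³)⁶)) · ((z³)³)    [power of a product]
= ((((z¹⁸ · ((z²)⁶)) · ((y⁻¹)⁶)) · ((z²)⁶)) · ((z³)⁶)) · ((z³)³)    [power of a power]
= ((((z¹⁸ · z¹²) · ((y⁻¹)⁶)) · ((z²)⁶)) · ((z³)⁶)) · ((z³)³)    [power of a power]
= (((z³⁰ · ((y⁻¹)⁶)) · ((z²)⁶)) · ((z³)⁶)) · ((z³)³)    [product of powers]
= (((z³⁰ · y⁻⁶) · ((z²)⁶)) · ((z³)⁶)) · ((z³)³)    [power of a power]
= (((z³⁰ · y⁻⁶) · z¹²) · ((z³)⁶)) · ((z³)³)    [power of a power]
= (((z³⁰ · y⁻⁶) · z¹²) · z¹⁸) · ((z³)³)    [power of a power]
= (((z³⁰ · y⁻⁶) · z¹²) · z¹⁸) · z⁹    [power of a power]
= y⁻⁶z⁶⁹    [product of powers]

y⁻⁶z⁶⁹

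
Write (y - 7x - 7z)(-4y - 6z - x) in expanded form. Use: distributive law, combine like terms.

-4y² + 22yz + 27xy + 49xz + 7x² + 42z²

(y - 7x - 7z)(-4y - 6z - x)
= -4y² - 6yz - xy + 28xy + 42xz + 7x² + 28yz + 42z² + 7xz    [distributive law]
= -4y² + 22yz + 27xy + 49xz + 7x² + 42z²    [combine like terms]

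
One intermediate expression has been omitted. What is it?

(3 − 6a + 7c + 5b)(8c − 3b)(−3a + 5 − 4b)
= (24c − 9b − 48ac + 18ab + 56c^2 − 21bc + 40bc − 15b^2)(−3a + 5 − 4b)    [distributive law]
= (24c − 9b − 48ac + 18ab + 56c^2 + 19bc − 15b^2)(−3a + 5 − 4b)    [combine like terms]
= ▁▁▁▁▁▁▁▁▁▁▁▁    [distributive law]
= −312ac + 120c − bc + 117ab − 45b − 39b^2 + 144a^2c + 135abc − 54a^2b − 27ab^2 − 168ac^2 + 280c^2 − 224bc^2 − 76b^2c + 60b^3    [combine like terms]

After distributive law, the bracketed line is:

−72ac + 120c − 96bc + 27ab − 45b + 36b^2 + 144a^2c − 240ac + 192abc − 54a^2b + 90ab − 72ab^2 − 168ac^2 + 280c^2 − 224bc^2 − 57abc + 95bc − 76b^2c + 45ab^2 − 75b^2 + 60b^3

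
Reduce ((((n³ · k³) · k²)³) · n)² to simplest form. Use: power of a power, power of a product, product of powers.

k³⁰n²⁰

((((n³ · k³) · k²)³) · n)²
= ((((n³ · k³) · k²)³)²) · (n²)    [power of a product]
= (((n³ · k³) · k²)⁶) · (n²)    [power of a power]
= (((n³ · k³)⁶) · ((k²)⁶)) · (n²)    [power of a product]
= ((((n³)⁶) · ((k³)⁶)) · ((k²)⁶)) · (n²)    [power of a product]
= ((n¹⁸ · ((k³)⁶)) · ((k²)⁶)) · (n²)    [power of a power]
= ((n¹⁸ · k¹⁸) · ((k²)⁶)) · (n²)    [power of a power]
= ((n¹⁸ · k¹⁸) · k¹²) · (n²)    [power of a power]
= k³⁰n²⁰    [product of powers]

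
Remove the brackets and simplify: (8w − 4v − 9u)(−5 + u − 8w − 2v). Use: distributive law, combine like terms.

(8w − 4v − 9u)(−5 + u − 8w − 2v)
= −40w + 8uw − 64w^2 − 16vw + 20v − 4uv + 32vw + 8v^2 + 45u − 9u^2 + 72uw + 18uv    [distributive law]
= −40w + 80uw − 64w^2 + 16vw + 20v + 14uv + 8v^2 + 45u − 9u^2    [combine like terms]

−40w + 80uw − 64w^2 + 16vw + 20v + 14uv + 8v^2 + 45u − 9u^2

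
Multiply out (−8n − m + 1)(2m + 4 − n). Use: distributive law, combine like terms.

(−8n − m + 1)(2m + 4 − n)
= −16mn − 32n + 8n^2 − 2m^2 − 4m + mn + 2m + 4 − n    [distributive law]
= −15mn − 33n + 8n^2 − 2m^2 − 2m + 4    [combine like terms]

−15mn − 33n + 8n^2 − 2m^2 − 2m + 4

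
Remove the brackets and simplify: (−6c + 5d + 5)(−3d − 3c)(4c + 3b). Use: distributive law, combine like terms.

(−6c + 5d + 5)(−3d − 3c)(4c + 3b)
= (18cd + 18c² − 15d² − 15cd − 15d − 15c)(4c + 3b)    [distributive law]
= (3cd + 18c² − 15d² − 15d − 15c)(4c + 3b)    [combine like terms]
= 12c²d + 9bcd + 72c³ + 54bc² − 60cd² − 45bd² − 60cd − 45bd − 60c² − 45bc    [distributive law]

12c²d + 9bcd + 72c³ + 54bc² − 60cd² − 45bd² − 60cd − 45bd − 60c² − 45bc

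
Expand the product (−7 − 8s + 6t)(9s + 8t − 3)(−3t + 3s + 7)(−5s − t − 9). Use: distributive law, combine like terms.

−178s^2t − 4181st^2 + 4690st + 5049s^3 + 6639s^2 + 1155s + 738t^3 − 4441t^2 + 5082t − 1323 − 714s^3t − 1056s^2t^2 + 1080s^4 + 546st^3 + 144t^4

(−7 − 8s + 6t)(9s + 8t − 3)(−3t + 3s + 7)(−5s − t − 9)
= (−63s − 56t + 21 − 72s^2 − 64st + 24s + 54st + 48t^2 − 18t)(−3t + 3s + 7)(−5s − t − 9)    [distributive law]
= (−39s − 74t + 21 − 72s^2 − 10st + 48t^2)(−3t + 3s + 7)(−5s − t − 9)    [combine like terms]
= (117st − 117s^2 − 273s + 222t^2 − 222st − 518t − 63t + 63s + 147 + 216s^2t − 216s^3 − 504s^2 + 30st^2 − 30s^2t − 70st − 144t^3 + 144st^2 + 336t^2)(−5s − t − 9)    [distributive law]
= (−175st − 621s^2 − 210s + 558t^2 − 581t + 147 + 186s^2t − 216s^3 + 174st^2 − 144t^3)(−5s − t − 9)    [combine like terms]
= 875s^2t + 175st^2 + 1575st + 3105s^3 + 621s^2t + 5589s^2 + 1050s^2 + 210st + 1890s − 2790st^2 − 558t^3 − 5022t^2 + 2905st + 581t^2 + 5229t − 735s − 147t − 1323 − 930s^3t − 186s^2t^2 − 1674s^2t + 1080s^4 + 216s^3t + 1944s^3 − 870s^2t^2 − 174st^3 − 1566st^2 + 720st^3 + 144t^4 + 1296t^3    [distributive law]
= −178s^2t − 4181st^2 + 4690st + 5049s^3 + 6639s^2 + 1155s + 738t^3 − 4441t^2 + 5082t − 1323 − 714s^3t − 1056s^2t^2 + 1080s^4 + 546st^3 + 144t^4    [combine like terms]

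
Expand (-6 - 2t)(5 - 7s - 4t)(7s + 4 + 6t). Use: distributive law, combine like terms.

(-6 - 2t)(5 - 7s - 4t)(7s + 4 + 6t)
= (-30 + 42s + 24t - 10t + 14st + 8t^2)(7s + 4 + 6t)    [distributive law]
= (-30 + 42s + 14t + 14st + 8t^2)(7s + 4 + 6t)    [combine like terms]
= -210s - 120 - 180t + 294s^2 + 168s + 252st + 98st + 56t + 84t^2 + 98s^2t + 56st + 84st^2 + 56st^2 + 32t^2 + 48t^3    [distributive law]
= -42s - 120 - 124t + 294s^2 + 406st + 116t^2 + 98s^2t + 140st^2 + 48t^3    [combine like terms]

-42s - 120 - 124t + 294s^2 + 406st + 116t^2 + 98s^2t + 140st^2 + 48t^3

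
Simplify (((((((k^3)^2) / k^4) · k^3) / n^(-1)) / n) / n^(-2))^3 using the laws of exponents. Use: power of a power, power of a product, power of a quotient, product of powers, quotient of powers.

(((((((k^3)^2) / k^4) · k^3) / n^(-1)) / n) / n^(-2))^3
= (((((((k^3)^2) / k^4) · k^3) / n^(-1)) / n)^3) / ((n^(-2))^3)    [power of a quotient]
= (((((((k^3)^2) / k^4) · k^3) / n^(-1))^3) / (n^3)) / ((n^(-2))^3)    [power of a quotient]
= (((((((k^3)^2) / k^4) · k^3)^3) / ((n^(-1))^3)) / (n^3)) / ((n^(-2))^3)    [power of a quotient]
= (((((((k^3)^2) / k^4)^3) · ((k^3)^3)) / ((n^(-1))^3)) / (n^3)) / ((n^(-2))^3)    [power of a product]
= (((((((k^3)^2)^3) / ((k^4)^3)) · ((k^3)^3)) / ((n^(-1))^3)) / (n^3)) / ((n^(-2))^3)    [power of a quotient]
= ((((((k^3)^6) / ((k^4)^3)) · ((k^3)^3)) / ((n^(-1))^3)) / (n^3)) / ((n^(-2))^3)    [power of a power]
= ((((k^18 / ((k^4)^3)) · ((k^3)^3)) / ((n^(-1))^3)) / (n^3)) / ((n^(-2))^3)    [power of a power]
= ((((k^18 / k^12) · ((k^3)^3)) / ((n^(-1))^3)) / (n^3)) / ((n^(-2))^3)    [power of a power]
= (((k^6 · ((k^3)^3)) / ((n^(-1))^3)) / (n^3)) / ((n^(-2))^3)    [quotient of powers]
= (((k^6 · k^9) / ((n^(-1))^3)) / (n^3)) / ((n^(-2))^3)    [power of a power]
= ((k^15 / ((n^(-1))^3)) / (n^3)) / ((n^(-2))^3)    [product of powers]
= ((k^15 / n^(-3)) / (n^3)) / ((n^(-2))^3)    [power of a power]
= ((k^15 / n^(-3)) / n^3) / n^(-6)    [power of a power]
= k^15n^6    [quotient of powers; product of powers]

k^15n^6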